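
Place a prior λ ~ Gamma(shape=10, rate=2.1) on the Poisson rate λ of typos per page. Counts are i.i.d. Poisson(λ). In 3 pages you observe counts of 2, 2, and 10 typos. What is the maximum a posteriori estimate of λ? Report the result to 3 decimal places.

λ̂_MAP = 4.510

Σxᵢ = 2+2+10 = 14, with n = 3.
Posterior ∝ λ^9e^(−2.1λ) · λ^14e^(−3λ) = λ^23e^(−5.1λ), i.e. Gamma(shape=24, rate=5.1).
The mode of a Gamma(a, b) with a ≥ 1 (shape–rate) is (a−1)/b = 23/5.1 ≈ 4.510.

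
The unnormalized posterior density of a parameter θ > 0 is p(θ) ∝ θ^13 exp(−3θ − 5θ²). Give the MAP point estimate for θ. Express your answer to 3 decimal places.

ℓ'(θ) = 13/θ − 3 − 10θ. Setting this to zero and multiplying by θ: 10θ² + 3θ − 13 = 0.
θ = (−3 + √(3² + 4·10·13)) / (2·10) = (−3 + √529) / 20 = (−3 + 23)/20 = 1.
ℓ''(θ) = −13/θ² − 10 < 0, confirming a maximum.

θ̂_MAP = 1.000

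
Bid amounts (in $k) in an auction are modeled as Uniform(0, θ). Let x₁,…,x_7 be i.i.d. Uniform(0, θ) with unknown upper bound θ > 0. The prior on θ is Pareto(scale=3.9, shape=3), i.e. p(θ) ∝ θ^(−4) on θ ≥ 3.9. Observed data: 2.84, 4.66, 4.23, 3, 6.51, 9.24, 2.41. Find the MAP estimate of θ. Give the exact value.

The Uniform(0, θ) likelihood is θ^(−n) for θ ≥ max(xᵢ), zero otherwise. Here max(xᵢ) = 9.24.
Posterior ∝ θ^(−4) · θ^(−7) = θ^(−11) on θ ≥ max(3.9, 9.24) = 9.24.
This density is strictly decreasing in θ, so the posterior mode lies at the lower boundary of the support.

θ̂_MAP = 9.24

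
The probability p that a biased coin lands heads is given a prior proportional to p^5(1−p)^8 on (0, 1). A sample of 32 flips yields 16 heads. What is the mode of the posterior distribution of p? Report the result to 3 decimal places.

p̂_MAP = 0.467

The prior density ∝ p^5(1−p)^8 is the kernel of Beta(6, 9).
Data: 16 successes in 32 trials. The binomial likelihood contributes p^16(1−p)^16, so the posterior is Beta(6+16, 9+16) = Beta(22, 25).
For Beta(a, b) with a, b > 1 the mode is (a−1)/(a+b−2) = 21/45 ≈ 0.467.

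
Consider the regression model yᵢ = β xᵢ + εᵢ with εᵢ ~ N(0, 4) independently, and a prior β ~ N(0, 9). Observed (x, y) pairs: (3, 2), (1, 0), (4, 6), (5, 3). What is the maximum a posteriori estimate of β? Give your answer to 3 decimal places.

log p(β | y) = −Σ(yᵢ − βxᵢ)²/(2·4) − β²/(2·9) + const.
Setting the derivative to zero: Σxᵢ(yᵢ − βxᵢ)/4 − β/9 = 0, so β = Σxᵢyᵢ / (Σxᵢ² + σ²/τ²).
Σxᵢyᵢ = 3·2 + 1·0 + 4·6 + 5·3 = 45; Σxᵢ² = 51; σ²/τ² = 4/9.
β̂_MAP = 45 / (51 + 4/9) = 45/(463/9) = 405/463 ≈ 0.875.

β̂_MAP = 0.875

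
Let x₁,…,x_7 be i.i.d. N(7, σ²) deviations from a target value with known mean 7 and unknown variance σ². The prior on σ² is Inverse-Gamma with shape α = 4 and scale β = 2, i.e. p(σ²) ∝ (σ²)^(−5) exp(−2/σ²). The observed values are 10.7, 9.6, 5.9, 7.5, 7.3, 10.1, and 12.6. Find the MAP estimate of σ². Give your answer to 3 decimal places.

σ̂²_MAP = 3.939

Sum of squared deviations about the known mean: SS = (10.7−7)² + (9.6−7)² + (5.9−7)² + (7.5−7)² + (7.3−7)² + (10.1−7)² + (12.6−7)² = 62.97.
The Normal likelihood contributes (σ²)^(−n/2) exp(−SS/(2σ²)), so the posterior is Inverse-Gamma(α + n/2, β + SS/2) = Inverse-Gamma(7.5, 33.485).
The mode of Inverse-Gamma(a, b) is b/(a+1) = 33.485/8.5 ≈ 3.939.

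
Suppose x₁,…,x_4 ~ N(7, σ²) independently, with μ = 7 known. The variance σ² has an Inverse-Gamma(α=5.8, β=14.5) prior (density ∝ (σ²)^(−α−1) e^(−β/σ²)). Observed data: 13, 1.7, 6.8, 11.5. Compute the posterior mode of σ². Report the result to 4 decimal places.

Sum of squared deviations about the known mean: SS = (13−7)² + (1.7−7)² + (6.8−7)² + (11.5−7)² = 84.38.
The Normal likelihood contributes (σ²)^(−n/2) exp(−SS/(2σ²)), so the posterior is Inverse-Gamma(α + n/2, β + SS/2) = Inverse-Gamma(7.8, 56.69).
The mode of Inverse-Gamma(a, b) is b/(a+1) = 56.69/8.8 ≈ 6.4420.

σ̂²_MAP = 6.4420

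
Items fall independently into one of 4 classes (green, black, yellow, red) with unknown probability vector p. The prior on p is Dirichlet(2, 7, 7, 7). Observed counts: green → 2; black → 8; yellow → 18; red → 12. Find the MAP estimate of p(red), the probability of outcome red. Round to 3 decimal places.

The posterior is Dirichlet(αᵢ + nᵢ) = Dirichlet(4, 15, 25, 19).
For a Dirichlet(a₁,…,a_K) with all aᵢ > 1, the mode has j-th component (aⱼ − 1)/(Σaᵢ − K).
Here Σaᵢ = 63 and K = 4, so p(red) = (19 − 1)/(63 − 4) = 18/59 ≈ 0.305.

MAP estimate of p(red) = 0.305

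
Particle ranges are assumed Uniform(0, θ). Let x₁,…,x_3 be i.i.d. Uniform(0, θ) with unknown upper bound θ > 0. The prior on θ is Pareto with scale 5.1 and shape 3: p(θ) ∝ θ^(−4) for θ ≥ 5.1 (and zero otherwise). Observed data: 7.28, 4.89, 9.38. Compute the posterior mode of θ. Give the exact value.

The Uniform(0, θ) likelihood is θ^(−n) for θ ≥ max(xᵢ), zero otherwise. Here max(xᵢ) = 9.38.
Posterior ∝ θ^(−4) · θ^(−3) = θ^(−7) on θ ≥ max(5.1, 9.38) = 9.38.
This density is strictly decreasing in θ, so the posterior mode lies at the lower boundary of the support.

θ̂_MAP = 9.38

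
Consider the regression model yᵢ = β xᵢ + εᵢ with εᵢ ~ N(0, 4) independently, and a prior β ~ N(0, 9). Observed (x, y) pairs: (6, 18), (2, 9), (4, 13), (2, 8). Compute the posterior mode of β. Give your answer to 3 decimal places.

β̂_MAP = 3.210

log p(β | y) = −Σ(yᵢ − βxᵢ)²/(2·4) − β²/(2·9) + const.
Setting the derivative to zero: Σxᵢ(yᵢ − βxᵢ)/4 − β/9 = 0, so β = Σxᵢyᵢ / (Σxᵢ² + σ²/τ²).
Σxᵢyᵢ = 6·18 + 2·9 + 4·13 + 2·8 = 194; Σxᵢ² = 60; σ²/τ² = 4/9.
β̂_MAP = 194 / (60 + 4/9) = 194/(544/9) = 873/272 ≈ 3.210.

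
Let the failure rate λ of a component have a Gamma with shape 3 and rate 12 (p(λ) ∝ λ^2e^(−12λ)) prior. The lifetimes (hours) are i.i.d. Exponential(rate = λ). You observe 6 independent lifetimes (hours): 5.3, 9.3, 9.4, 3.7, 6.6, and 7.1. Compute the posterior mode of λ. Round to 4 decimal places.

λ̂_MAP = 0.1498

The Exponential(rate=λ) likelihood is ∝ λ^n e^(−λΣtᵢ). Here n = 6 and Σtᵢ = 5.3 + 9.3 + 9.4 + 3.7 + 6.6 + 7.1 = 41.4.
Posterior ∝ λ^2e^(−12λ) · λ^6e^(−41.4λ) = λ^8e^(−53.4λ), i.e. Gamma(9, 53.4).
Mode = (a−1)/b = 8/53.4 ≈ 0.1498.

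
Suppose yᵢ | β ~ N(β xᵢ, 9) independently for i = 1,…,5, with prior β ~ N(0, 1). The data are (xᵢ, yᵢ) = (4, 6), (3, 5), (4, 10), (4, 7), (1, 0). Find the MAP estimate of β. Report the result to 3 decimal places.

log p(β | y) = −Σ(yᵢ − βxᵢ)²/(2·9) − β²/(2·1) + const.
Setting the derivative to zero: Σxᵢ(yᵢ − βxᵢ)/9 − β/1 = 0, so β = Σxᵢyᵢ / (Σxᵢ² + σ²/τ²).
Σxᵢyᵢ = 4·6 + 3·5 + 4·10 + 4·7 + 1·0 = 107; Σxᵢ² = 58; σ²/τ² = 9.
β̂_MAP = 107 / (58 + 9) = 107/67 ≈ 1.597.

β̂_MAP = 1.597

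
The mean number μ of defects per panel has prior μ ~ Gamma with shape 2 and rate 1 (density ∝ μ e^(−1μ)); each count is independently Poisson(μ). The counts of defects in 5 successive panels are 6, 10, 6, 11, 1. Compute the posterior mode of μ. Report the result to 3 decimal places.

μ̂_MAP = 5.833

Σxᵢ = 6+10+6+11+1 = 34, with n = 5.
Posterior ∝ μe^(−1μ) · μ^34e^(−5μ) = μ^35e^(−6μ), i.e. Gamma(shape=36, rate=6).
The mode of a Gamma(a, b) with a ≥ 1 (shape–rate) is (a−1)/b = 35/6 ≈ 5.833.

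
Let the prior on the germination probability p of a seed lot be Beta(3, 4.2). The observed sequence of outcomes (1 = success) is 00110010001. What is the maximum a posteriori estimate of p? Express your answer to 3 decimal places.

Prior: Beta(3, 4.2).
Data: 4 successes in 11 trials (from the sequence). The binomial likelihood contributes p^4(1−p)^7, so the posterior is Beta(3+4, 4.2+7) = Beta(7, 11.2).
For Beta(a, b) with a, b > 1 the mode is (a−1)/(a+b−2) = 6/16.2 ≈ 0.370.

p̂_MAP = 0.370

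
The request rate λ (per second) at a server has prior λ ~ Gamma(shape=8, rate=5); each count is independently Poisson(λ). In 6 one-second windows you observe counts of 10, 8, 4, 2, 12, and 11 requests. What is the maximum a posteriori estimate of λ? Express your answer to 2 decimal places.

Σxᵢ = 10+8+4+2+12+11 = 47, with n = 6.
Posterior ∝ λ^7e^(−5λ) · λ^47e^(−6λ) = λ^54e^(−11λ), i.e. Gamma(shape=55, rate=11).
The mode of a Gamma(a, b) with a ≥ 1 (shape–rate) is (a−1)/b = 54/11 ≈ 4.91.

λ̂_MAP = 4.91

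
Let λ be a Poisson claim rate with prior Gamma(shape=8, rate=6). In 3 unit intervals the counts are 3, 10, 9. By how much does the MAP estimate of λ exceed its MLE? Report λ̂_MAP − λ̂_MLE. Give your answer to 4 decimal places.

Σxᵢ = 22. Posterior is Gamma(30, 9); MAP = (30−1)/9 = 29/9 ≈ 3.22222.
MLE = x̄ = 22/3 ≈ 7.33333.
Difference = 29/9 − 22/3 = -37/9 ≈ -4.1111.

MAP − MLE = -4.1111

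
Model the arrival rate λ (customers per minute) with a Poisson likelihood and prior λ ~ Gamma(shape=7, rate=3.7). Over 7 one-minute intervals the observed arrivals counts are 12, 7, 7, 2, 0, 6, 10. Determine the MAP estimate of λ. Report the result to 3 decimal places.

Σxᵢ = 12+7+7+2+0+6+10 = 44, with n = 7.
Posterior ∝ λ^6e^(−3.7λ) · λ^44e^(−7λ) = λ^50e^(−10.7λ), i.e. Gamma(shape=51, rate=10.7).
The mode of a Gamma(a, b) with a ≥ 1 (shape–rate) is (a−1)/b = 50/10.7 ≈ 4.673.

λ̂_MAP = 4.673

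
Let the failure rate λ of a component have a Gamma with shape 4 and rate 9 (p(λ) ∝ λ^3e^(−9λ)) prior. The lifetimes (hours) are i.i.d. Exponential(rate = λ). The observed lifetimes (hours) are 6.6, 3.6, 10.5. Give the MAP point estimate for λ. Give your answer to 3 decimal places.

The Exponential(rate=λ) likelihood is ∝ λ^n e^(−λΣtᵢ). Here n = 3 and Σtᵢ = 6.6 + 3.6 + 10.5 = 20.7.
Posterior ∝ λ^3e^(−9λ) · λ^3e^(−20.7λ) = λ^6e^(−29.7λ), i.e. Gamma(7, 29.7).
Mode = (a−1)/b = 6/29.7 ≈ 0.202.

λ̂_MAP = 0.202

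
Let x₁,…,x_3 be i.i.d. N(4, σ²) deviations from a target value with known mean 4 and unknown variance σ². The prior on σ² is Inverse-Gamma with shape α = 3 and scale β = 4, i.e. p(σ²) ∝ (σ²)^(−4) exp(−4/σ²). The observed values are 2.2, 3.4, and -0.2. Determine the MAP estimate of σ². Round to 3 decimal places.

Sum of squared deviations about the known mean: SS = (2.2−4)² + (3.4−4)² + (-0.2−4)² = 21.24.
The Normal likelihood contributes (σ²)^(−n/2) exp(−SS/(2σ²)), so the posterior is Inverse-Gamma(α + n/2, β + SS/2) = Inverse-Gamma(4.5, 14.62).
The mode of Inverse-Gamma(a, b) is b/(a+1) = 14.62/5.5 ≈ 2.658.

σ̂²_MAP = 2.658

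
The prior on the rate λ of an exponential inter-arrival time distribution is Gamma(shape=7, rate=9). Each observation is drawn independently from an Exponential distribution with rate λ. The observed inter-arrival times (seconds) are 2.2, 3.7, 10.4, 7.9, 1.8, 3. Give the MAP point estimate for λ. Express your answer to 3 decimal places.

The Exponential(rate=λ) likelihood is ∝ λ^n e^(−λΣtᵢ). Here n = 6 and Σtᵢ = 2.2 + 3.7 + 10.4 + 7.9 + 1.8 + 3 = 29.
Posterior ∝ λ^6e^(−9λ) · λ^6e^(−29λ) = λ^12e^(−38λ), i.e. Gamma(13, 38).
Mode = (a−1)/b = 12/38 ≈ 0.316.

λ̂_MAP = 0.316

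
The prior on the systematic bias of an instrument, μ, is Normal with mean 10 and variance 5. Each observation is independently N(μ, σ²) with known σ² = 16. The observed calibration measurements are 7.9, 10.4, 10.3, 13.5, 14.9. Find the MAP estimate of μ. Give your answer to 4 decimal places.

n = 5; x̄ = (7.9 + 10.4 + 10.3 + 13.5 + 14.9)/5 = 57/5 = 11.4.
For a Normal prior and Normal likelihood with known variance, the posterior is Normal; its mode equals its mean, the precision-weighted average.
Prior precision 1/σ₀² = 1/5 = 0.2; data precision n/σ² = 5/16 = 0.3125.
μ̂ = (0.2·10 + 0.3125·11.4) / (0.2 + 0.3125) = 5.5625/0.5125 = 445/41 ≈ 10.8537.

μ̂_MAP = 10.8537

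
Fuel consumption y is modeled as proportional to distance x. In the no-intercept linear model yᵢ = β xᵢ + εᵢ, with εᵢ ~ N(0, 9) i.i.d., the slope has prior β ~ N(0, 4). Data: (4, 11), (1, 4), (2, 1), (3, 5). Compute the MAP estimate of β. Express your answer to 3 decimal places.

log p(β | y) = −Σ(yᵢ − βxᵢ)²/(2·9) − β²/(2·4) + const.
Setting the derivative to zero: Σxᵢ(yᵢ − βxᵢ)/9 − β/4 = 0, so β = Σxᵢyᵢ / (Σxᵢ² + σ²/τ²).
Σxᵢyᵢ = 4·11 + 1·4 + 2·1 + 3·5 = 65; Σxᵢ² = 30; σ²/τ² = 2.25.
β̂_MAP = 65 / (30 + 2.25) = 65/32.25 ≈ 2.016.

β̂_MAP = 2.016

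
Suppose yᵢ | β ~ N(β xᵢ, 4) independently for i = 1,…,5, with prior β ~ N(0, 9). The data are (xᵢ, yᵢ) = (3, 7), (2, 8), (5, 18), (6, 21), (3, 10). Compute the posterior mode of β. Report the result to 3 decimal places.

β̂_MAP = 3.391

log p(β | y) = −Σ(yᵢ − βxᵢ)²/(2·4) − β²/(2·9) + const.
Setting the derivative to zero: Σxᵢ(yᵢ − βxᵢ)/4 − β/9 = 0, so β = Σxᵢyᵢ / (Σxᵢ² + σ²/τ²).
Σxᵢyᵢ = 3·7 + 2·8 + 5·18 + 6·21 + 3·10 = 283; Σxᵢ² = 83; σ²/τ² = 4/9.
β̂_MAP = 283 / (83 + 4/9) = 283/(751/9) = 2547/751 ≈ 3.391.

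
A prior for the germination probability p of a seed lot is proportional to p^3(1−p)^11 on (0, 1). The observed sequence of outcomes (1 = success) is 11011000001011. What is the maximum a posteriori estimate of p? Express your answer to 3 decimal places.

p̂_MAP = 0.357

The prior density ∝ p^3(1−p)^11 is the kernel of Beta(4, 12).
Data: 7 successes in 14 trials (from the sequence). The binomial likelihood contributes p^7(1−p)^7, so the posterior is Beta(4+7, 12+7) = Beta(11, 19).
For Beta(a, b) with a, b > 1 the mode is (a−1)/(a+b−2) = 10/28 ≈ 0.357.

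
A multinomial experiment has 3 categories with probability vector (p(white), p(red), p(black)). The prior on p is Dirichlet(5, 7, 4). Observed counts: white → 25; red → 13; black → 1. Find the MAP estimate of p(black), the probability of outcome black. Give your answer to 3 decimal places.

The posterior is Dirichlet(αᵢ + nᵢ) = Dirichlet(30, 20, 5).
For a Dirichlet(a₁,…,a_K) with all aᵢ > 1, the mode has j-th component (aⱼ − 1)/(Σaᵢ − K).
Here Σaᵢ = 55 and K = 3, so p(black) = (5 − 1)/(55 − 3) = 4/52 ≈ 0.077.

MAP estimate of p(black) = 0.077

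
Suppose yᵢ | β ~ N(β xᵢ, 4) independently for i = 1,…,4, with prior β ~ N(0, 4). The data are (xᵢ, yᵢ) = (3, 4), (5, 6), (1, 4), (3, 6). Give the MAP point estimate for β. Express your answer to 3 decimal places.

β̂_MAP = 1.422

log p(β | y) = −Σ(yᵢ − βxᵢ)²/(2·4) − β²/(2·4) + const.
Setting the derivative to zero: Σxᵢ(yᵢ − βxᵢ)/4 − β/4 = 0, so β = Σxᵢyᵢ / (Σxᵢ² + σ²/τ²).
Σxᵢyᵢ = 3·4 + 5·6 + 1·4 + 3·6 = 64; Σxᵢ² = 44; σ²/τ² = 1.
β̂_MAP = 64 / (44 + 1) = 64/45 ≈ 1.422.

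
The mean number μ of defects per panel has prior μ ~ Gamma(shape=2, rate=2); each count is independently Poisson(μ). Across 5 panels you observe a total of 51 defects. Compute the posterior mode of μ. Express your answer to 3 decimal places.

μ̂_MAP = 7.429

Σxᵢ = 51, n = 5.
Posterior ∝ μe^(−2μ) · μ^51e^(−5μ) = μ^52e^(−7μ), i.e. Gamma(shape=53, rate=7).
The mode of a Gamma(a, b) with a ≥ 1 (shape–rate) is (a−1)/b = 52/7 ≈ 7.429.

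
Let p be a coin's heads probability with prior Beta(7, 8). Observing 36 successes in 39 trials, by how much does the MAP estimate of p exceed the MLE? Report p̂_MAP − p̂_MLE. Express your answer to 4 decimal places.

MAP − MLE = -0.1154

Posterior is Beta(43, 11); MAP = (43−1)/(54−2) = 42/52 ≈ 0.80769.
MLE ignores the prior: p̂_MLE = k/n = 36/39 ≈ 0.92308.
Difference = 42/52 − 36/39 = -3/26 ≈ -0.1154.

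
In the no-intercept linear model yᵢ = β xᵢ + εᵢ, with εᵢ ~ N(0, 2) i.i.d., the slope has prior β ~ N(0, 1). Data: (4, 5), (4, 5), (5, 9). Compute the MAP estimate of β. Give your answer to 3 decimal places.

β̂_MAP = 1.441

log p(β | y) = −Σ(yᵢ − βxᵢ)²/(2·2) − β²/(2·1) + const.
Setting the derivative to zero: Σxᵢ(yᵢ − βxᵢ)/2 − β/1 = 0, so β = Σxᵢyᵢ / (Σxᵢ² + σ²/τ²).
Σxᵢyᵢ = 4·5 + 4·5 + 5·9 = 85; Σxᵢ² = 57; σ²/τ² = 2.
β̂_MAP = 85 / (57 + 2) = 85/59 ≈ 1.441.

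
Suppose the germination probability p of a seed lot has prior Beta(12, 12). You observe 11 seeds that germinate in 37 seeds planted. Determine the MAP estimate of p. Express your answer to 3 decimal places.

p̂_MAP = 0.373

Prior: Beta(12, 12).
Data: 11 successes in 37 trials. The binomial likelihood contributes p^11(1−p)^26, so the posterior is Beta(12+11, 12+26) = Beta(23, 38).
For Beta(a, b) with a, b > 1 the mode is (a−1)/(a+b−2) = 22/59 ≈ 0.373.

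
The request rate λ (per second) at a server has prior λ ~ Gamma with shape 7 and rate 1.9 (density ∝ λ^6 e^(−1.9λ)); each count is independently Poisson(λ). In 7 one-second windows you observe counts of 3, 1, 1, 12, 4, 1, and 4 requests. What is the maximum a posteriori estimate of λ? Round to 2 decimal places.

λ̂_MAP = 3.60

Σxᵢ = 3+1+1+12+4+1+4 = 26, with n = 7.
Posterior ∝ λ^6e^(−1.9λ) · λ^26e^(−7λ) = λ^32e^(−8.9λ), i.e. Gamma(shape=33, rate=8.9).
The mode of a Gamma(a, b) with a ≥ 1 (shape–rate) is (a−1)/b = 32/8.9 ≈ 3.60.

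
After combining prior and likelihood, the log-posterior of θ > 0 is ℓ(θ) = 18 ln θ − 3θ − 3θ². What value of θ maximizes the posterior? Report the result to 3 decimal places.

ℓ'(θ) = 18/θ − 3 − 6θ. Setting this to zero and multiplying by θ: 6θ² + 3θ − 18 = 0.
θ = (−3 + √(3² + 4·6·18)) / (2·6) = (−3 + √441) / 12 = (−3 + 21)/12 = 3/2.
ℓ''(θ) = −18/θ² − 6 < 0, confirming a maximum.

θ̂_MAP = 1.500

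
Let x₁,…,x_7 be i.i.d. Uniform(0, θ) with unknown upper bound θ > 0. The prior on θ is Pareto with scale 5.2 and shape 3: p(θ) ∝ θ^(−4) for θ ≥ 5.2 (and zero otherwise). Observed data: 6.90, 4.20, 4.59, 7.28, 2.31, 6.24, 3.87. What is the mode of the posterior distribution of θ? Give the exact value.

θ̂_MAP = 7.28

The Uniform(0, θ) likelihood is θ^(−n) for θ ≥ max(xᵢ), zero otherwise. Here max(xᵢ) = 7.28.
Posterior ∝ θ^(−4) · θ^(−7) = θ^(−11) on θ ≥ max(5.2, 7.28) = 7.28.
This density is strictly decreasing in θ, so the posterior mode lies at the lower boundary of the support.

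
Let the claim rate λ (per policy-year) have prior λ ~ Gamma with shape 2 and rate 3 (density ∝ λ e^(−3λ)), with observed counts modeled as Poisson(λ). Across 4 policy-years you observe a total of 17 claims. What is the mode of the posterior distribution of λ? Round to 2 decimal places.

λ̂_MAP = 2.57

Σxᵢ = 17, n = 4.
Posterior ∝ λe^(−3λ) · λ^17e^(−4λ) = λ^18e^(−7λ), i.e. Gamma(shape=19, rate=7).
The mode of a Gamma(a, b) with a ≥ 1 (shape–rate) is (a−1)/b = 18/7 ≈ 2.57.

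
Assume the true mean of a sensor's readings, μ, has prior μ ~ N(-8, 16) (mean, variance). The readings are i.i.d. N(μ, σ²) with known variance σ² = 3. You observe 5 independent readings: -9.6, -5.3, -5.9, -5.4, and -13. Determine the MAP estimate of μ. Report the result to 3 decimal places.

n = 5; x̄ = ((-9.6) + (-5.3) + (-5.9) + (-5.4) + (-13))/5 = -39.2/5 = -7.84.
For a Normal prior and Normal likelihood with known variance, the posterior is Normal; its mode equals its mean, the precision-weighted average.
Prior precision 1/σ₀² = 1/16 = 0.0625; data precision n/σ² = 5/3.
μ̂ = (0.0625·(-8) + (5/3)·(-7.84)) / (0.0625 + 5/3) = (-407/30)/(83/48) = -3256/415 ≈ -7.846.

μ̂_MAP = -7.846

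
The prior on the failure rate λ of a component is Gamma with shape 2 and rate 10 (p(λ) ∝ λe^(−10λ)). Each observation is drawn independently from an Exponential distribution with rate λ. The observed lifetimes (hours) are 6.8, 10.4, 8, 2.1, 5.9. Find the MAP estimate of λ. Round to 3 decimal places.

The Exponential(rate=λ) likelihood is ∝ λ^n e^(−λΣtᵢ). Here n = 5 and Σtᵢ = 6.8 + 10.4 + 8 + 2.1 + 5.9 = 33.2.
Posterior ∝ λe^(−10λ) · λ^5e^(−33.2λ) = λ^6e^(−43.2λ), i.e. Gamma(7, 43.2).
Mode = (a−1)/b = 6/43.2 ≈ 0.139.

λ̂_MAP = 0.139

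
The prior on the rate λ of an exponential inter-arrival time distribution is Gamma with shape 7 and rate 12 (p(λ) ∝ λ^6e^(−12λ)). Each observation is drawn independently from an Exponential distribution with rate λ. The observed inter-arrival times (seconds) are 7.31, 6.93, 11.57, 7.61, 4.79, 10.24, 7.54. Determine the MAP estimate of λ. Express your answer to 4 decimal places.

λ̂_MAP = 0.1912

The Exponential(rate=λ) likelihood is ∝ λ^n e^(−λΣtᵢ). Here n = 7 and Σtᵢ = 7.31 + 6.93 + 11.57 + 7.61 + 4.79 + 10.24 + 7.54 = 55.99.
Posterior ∝ λ^6e^(−12λ) · λ^7e^(−55.99λ) = λ^13e^(−67.99λ), i.e. Gamma(14, 67.99).
Mode = (a−1)/b = 13/67.99 ≈ 0.1912.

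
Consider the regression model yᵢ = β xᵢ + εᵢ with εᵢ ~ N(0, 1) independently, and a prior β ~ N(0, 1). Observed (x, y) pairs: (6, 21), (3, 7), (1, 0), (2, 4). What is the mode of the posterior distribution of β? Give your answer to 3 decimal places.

log p(β | y) = −Σ(yᵢ − βxᵢ)²/(2·1) − β²/(2·1) + const.
Setting the derivative to zero: Σxᵢ(yᵢ − βxᵢ)/1 − β/1 = 0, so β = Σxᵢyᵢ / (Σxᵢ² + σ²/τ²).
Σxᵢyᵢ = 6·21 + 3·7 + 1·0 + 2·4 = 155; Σxᵢ² = 50; σ²/τ² = 1.
β̂_MAP = 155 / (50 + 1) = 155/51 ≈ 3.039.

β̂_MAP = 3.039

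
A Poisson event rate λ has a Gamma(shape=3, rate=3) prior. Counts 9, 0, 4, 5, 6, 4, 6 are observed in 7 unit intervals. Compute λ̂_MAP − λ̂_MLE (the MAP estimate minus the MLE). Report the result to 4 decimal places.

Σxᵢ = 34. Posterior is Gamma(37, 10); MAP = (37−1)/10 = 36/10 ≈ 3.60000.
MLE = x̄ = 34/7 ≈ 4.85714.
Difference = 36/10 − 34/7 = -44/35 ≈ -1.2571.

MAP − MLE = -1.2571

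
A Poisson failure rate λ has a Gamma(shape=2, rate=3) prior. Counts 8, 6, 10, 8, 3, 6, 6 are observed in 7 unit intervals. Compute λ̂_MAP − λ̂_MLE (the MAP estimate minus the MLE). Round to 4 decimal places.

Σxᵢ = 47. Posterior is Gamma(49, 10); MAP = (49−1)/10 = 48/10 ≈ 4.80000.
MLE = x̄ = 47/7 ≈ 6.71429.
Difference = 48/10 − 47/7 = -67/35 ≈ -1.9143.

MAP − MLE = -1.9143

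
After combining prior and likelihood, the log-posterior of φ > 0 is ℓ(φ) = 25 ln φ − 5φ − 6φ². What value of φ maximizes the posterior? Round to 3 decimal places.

φ̂_MAP = 1.250

ℓ'(φ) = 25/φ − 5 − 12φ. Setting this to zero and multiplying by φ: 12φ² + 5φ − 25 = 0.
φ = (−5 + √(5² + 4·12·25)) / (2·12) = (−5 + √1225) / 24 = (−5 + 35)/24 = 5/4.
ℓ''(φ) = −25/φ² − 12 < 0, confirming a maximum.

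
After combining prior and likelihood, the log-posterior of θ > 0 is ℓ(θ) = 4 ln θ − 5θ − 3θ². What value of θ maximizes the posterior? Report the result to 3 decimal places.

ℓ'(θ) = 4/θ − 5 − 6θ. Setting this to zero and multiplying by θ: 6θ² + 5θ − 4 = 0.
θ = (−5 + √(5² + 4·6·4)) / (2·6) = (−5 + √121) / 12 = (−5 + 11)/12 = 1/2.
ℓ''(θ) = −4/θ² − 6 < 0, confirming a maximum.

θ̂_MAP = 0.500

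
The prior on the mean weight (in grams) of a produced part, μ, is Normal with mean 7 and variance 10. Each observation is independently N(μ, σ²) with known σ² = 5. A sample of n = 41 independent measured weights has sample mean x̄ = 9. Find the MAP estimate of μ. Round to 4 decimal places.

μ̂_MAP = 8.9759

n = 41, x̄ = 9.
For a Normal prior and Normal likelihood with known variance, the posterior is Normal; its mode equals its mean, the precision-weighted average.
Prior precision 1/σ₀² = 1/10 = 0.1; data precision n/σ² = 41/5 = 8.2.
μ̂ = (0.1·7 + 8.2·9) / (0.1 + 8.2) = 74.5/8.3 = 745/83 ≈ 8.9759.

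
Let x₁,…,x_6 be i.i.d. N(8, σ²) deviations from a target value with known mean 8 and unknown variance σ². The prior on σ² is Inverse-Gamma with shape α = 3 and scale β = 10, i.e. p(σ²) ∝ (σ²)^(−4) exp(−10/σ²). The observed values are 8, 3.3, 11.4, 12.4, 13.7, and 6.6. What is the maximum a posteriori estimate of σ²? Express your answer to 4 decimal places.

Sum of squared deviations about the known mean: SS = (8−8)² + (3.3−8)² + (11.4−8)² + (12.4−8)² + (13.7−8)² + (6.6−8)² = 87.46.
The Normal likelihood contributes (σ²)^(−n/2) exp(−SS/(2σ²)), so the posterior is Inverse-Gamma(α + n/2, β + SS/2) = Inverse-Gamma(6, 53.73).
The mode of Inverse-Gamma(a, b) is b/(a+1) = 53.73/7 ≈ 7.6757.

σ̂²_MAP = 7.6757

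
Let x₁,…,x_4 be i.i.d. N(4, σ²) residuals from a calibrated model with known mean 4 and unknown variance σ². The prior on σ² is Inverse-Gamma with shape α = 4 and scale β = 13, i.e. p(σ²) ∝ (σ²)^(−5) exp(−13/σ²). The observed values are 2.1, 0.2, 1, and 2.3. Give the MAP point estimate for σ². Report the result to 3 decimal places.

σ̂²_MAP = 3.996

Sum of squared deviations about the known mean: SS = (2.1−4)² + (0.2−4)² + (1−4)² + (2.3−4)² = 29.94.
The Normal likelihood contributes (σ²)^(−n/2) exp(−SS/(2σ²)), so the posterior is Inverse-Gamma(α + n/2, β + SS/2) = Inverse-Gamma(6, 27.97).
The mode of Inverse-Gamma(a, b) is b/(a+1) = 27.97/7 ≈ 3.996.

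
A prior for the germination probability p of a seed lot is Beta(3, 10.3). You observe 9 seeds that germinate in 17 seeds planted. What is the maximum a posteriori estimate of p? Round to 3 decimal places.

p̂_MAP = 0.389

Prior: Beta(3, 10.3).
Data: 9 successes in 17 trials. The binomial likelihood contributes p^9(1−p)^8, so the posterior is Beta(3+9, 10.3+8) = Beta(12, 18.3).
For Beta(a, b) with a, b > 1 the mode is (a−1)/(a+b−2) = 11/28.3 ≈ 0.389.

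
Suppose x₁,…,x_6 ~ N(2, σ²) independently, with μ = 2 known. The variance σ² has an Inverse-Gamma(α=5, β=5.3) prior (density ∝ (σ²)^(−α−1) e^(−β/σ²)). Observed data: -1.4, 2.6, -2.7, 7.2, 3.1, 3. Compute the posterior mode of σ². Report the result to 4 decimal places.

Sum of squared deviations about the known mean: SS = (-1.4−2)² + (2.6−2)² + (-2.7−2)² + (7.2−2)² + (3.1−2)² + (3−2)² = 63.26.
The Normal likelihood contributes (σ²)^(−n/2) exp(−SS/(2σ²)), so the posterior is Inverse-Gamma(α + n/2, β + SS/2) = Inverse-Gamma(8, 36.93).
The mode of Inverse-Gamma(a, b) is b/(a+1) = 36.93/9 ≈ 4.1033.

σ̂²_MAP = 4.1033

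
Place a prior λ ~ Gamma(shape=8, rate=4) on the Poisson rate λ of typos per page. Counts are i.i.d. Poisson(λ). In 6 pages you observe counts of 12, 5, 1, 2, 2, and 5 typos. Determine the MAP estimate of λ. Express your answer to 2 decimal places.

Σxᵢ = 12+5+1+2+2+5 = 27, with n = 6.
Posterior ∝ λ^7e^(−4λ) · λ^27e^(−6λ) = λ^34e^(−10λ), i.e. Gamma(shape=35, rate=10).
The mode of a Gamma(a, b) with a ≥ 1 (shape–rate) is (a−1)/b = 34/10 ≈ 3.40.

λ̂_MAP = 3.40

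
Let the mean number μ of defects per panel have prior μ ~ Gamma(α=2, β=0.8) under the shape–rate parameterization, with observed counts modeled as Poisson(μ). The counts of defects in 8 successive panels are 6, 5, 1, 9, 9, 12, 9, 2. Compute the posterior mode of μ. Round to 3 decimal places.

μ̂_MAP = 6.136

Σxᵢ = 6+5+1+9+9+12+9+2 = 53, with n = 8.
Posterior ∝ μe^(−0.8μ) · μ^53e^(−8μ) = μ^54e^(−8.8μ), i.e. Gamma(shape=55, rate=8.8).
The mode of a Gamma(a, b) with a ≥ 1 (shape–rate) is (a−1)/b = 54/8.8 ≈ 6.136.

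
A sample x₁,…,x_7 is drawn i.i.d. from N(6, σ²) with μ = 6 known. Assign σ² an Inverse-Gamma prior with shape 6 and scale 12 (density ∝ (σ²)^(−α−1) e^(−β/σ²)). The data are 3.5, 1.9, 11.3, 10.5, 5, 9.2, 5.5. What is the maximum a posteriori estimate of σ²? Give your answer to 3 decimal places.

Sum of squared deviations about the known mean: SS = (3.5−6)² + (1.9−6)² + (11.3−6)² + (10.5−6)² + (5−6)² + (9.2−6)² + (5.5−6)² = 82.89.
The Normal likelihood contributes (σ²)^(−n/2) exp(−SS/(2σ²)), so the posterior is Inverse-Gamma(α + n/2, β + SS/2) = Inverse-Gamma(9.5, 53.445).
The mode of Inverse-Gamma(a, b) is b/(a+1) = 53.445/10.5 ≈ 5.090.

σ̂²_MAP = 5.090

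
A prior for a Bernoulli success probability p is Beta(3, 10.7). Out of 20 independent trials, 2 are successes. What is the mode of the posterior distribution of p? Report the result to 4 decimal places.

Prior: Beta(3, 10.7).
Data: 2 successes in 20 trials. The binomial likelihood contributes p^2(1−p)^18, so the posterior is Beta(3+2, 10.7+18) = Beta(5, 28.7).
For Beta(a, b) with a, b > 1 the mode is (a−1)/(a+b−2) = 4/31.7 ≈ 0.1262.

p̂_MAP = 0.1262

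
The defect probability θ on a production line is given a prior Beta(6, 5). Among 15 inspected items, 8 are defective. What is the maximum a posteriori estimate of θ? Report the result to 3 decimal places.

θ̂_MAP = 0.542

Prior: Beta(6, 5).
Data: 8 successes in 15 trials. The binomial likelihood contributes θ^8(1−θ)^7, so the posterior is Beta(6+8, 5+7) = Beta(14, 12).
For Beta(a, b) with a, b > 1 the mode is (a−1)/(a+b−2) = 13/24 ≈ 0.542.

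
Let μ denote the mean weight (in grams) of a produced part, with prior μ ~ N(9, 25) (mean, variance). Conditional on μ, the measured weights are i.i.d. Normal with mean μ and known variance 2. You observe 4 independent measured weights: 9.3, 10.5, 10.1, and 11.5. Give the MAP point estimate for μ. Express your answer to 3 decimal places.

n = 4; x̄ = (9.3 + 10.5 + 10.1 + 11.5)/4 = 41.4/4 = 10.35.
For a Normal prior and Normal likelihood with known variance, the posterior is Normal; its mode equals its mean, the precision-weighted average.
Prior precision 1/σ₀² = 1/25 = 0.04; data precision n/σ² = 4/2 = 2.
μ̂ = (0.04·9 + 2·10.35) / (0.04 + 2) = 21.06/2.04 = 351/34 ≈ 10.324.

μ̂_MAP = 10.324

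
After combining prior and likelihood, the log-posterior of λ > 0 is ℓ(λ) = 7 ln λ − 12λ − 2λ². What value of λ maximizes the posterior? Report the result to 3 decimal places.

λ̂_MAP = 0.500

ℓ'(λ) = 7/λ − 12 − 4λ. Setting this to zero and multiplying by λ: 4λ² + 12λ − 7 = 0.
λ = (−12 + √(12² + 4·4·7)) / (2·4) = (−12 + √256) / 8 = (−12 + 16)/8 = 1/2.
ℓ''(λ) = −7/λ² − 4 < 0, confirming a maximum.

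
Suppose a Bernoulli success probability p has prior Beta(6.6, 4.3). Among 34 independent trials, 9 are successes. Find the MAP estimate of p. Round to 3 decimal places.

p̂_MAP = 0.340

Prior: Beta(6.6, 4.3).
Data: 9 successes in 34 trials. The binomial likelihood contributes p^9(1−p)^25, so the posterior is Beta(6.6+9, 4.3+25) = Beta(15.6, 29.3).
For Beta(a, b) with a, b > 1 the mode is (a−1)/(a+b−2) = 14.6/42.9 ≈ 0.340.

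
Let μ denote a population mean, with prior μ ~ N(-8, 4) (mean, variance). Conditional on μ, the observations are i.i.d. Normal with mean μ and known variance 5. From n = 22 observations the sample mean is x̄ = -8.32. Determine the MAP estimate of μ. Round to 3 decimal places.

n = 22, x̄ = -8.32.
For a Normal prior and Normal likelihood with known variance, the posterior is Normal; its mode equals its mean, the precision-weighted average.
Prior precision 1/σ₀² = 1/4 = 0.25; data precision n/σ² = 22/5 = 4.4.
μ̂ = (0.25·(-8) + 4.4·(-8.32)) / (0.25 + 4.4) = (-38.608)/4.65 = -19304/2325 ≈ -8.303.

μ̂_MAP = -8.303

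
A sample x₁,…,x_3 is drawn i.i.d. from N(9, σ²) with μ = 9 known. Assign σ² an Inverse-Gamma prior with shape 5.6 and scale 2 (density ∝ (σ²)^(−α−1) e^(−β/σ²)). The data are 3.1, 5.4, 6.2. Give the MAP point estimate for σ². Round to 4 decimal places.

Sum of squared deviations about the known mean: SS = (3.1−9)² + (5.4−9)² + (6.2−9)² = 55.61.
The Normal likelihood contributes (σ²)^(−n/2) exp(−SS/(2σ²)), so the posterior is Inverse-Gamma(α + n/2, β + SS/2) = Inverse-Gamma(7.1, 29.805).
The mode of Inverse-Gamma(a, b) is b/(a+1) = 29.805/8.1 ≈ 3.6796.

σ̂²_MAP = 3.6796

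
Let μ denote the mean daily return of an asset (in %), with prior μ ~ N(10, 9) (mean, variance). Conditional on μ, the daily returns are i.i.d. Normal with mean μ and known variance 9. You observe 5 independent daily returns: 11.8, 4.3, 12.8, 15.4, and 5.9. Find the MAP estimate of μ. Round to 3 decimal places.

μ̂_MAP = 10.033

n = 5; x̄ = (11.8 + 4.3 + 12.8 + 15.4 + 5.9)/5 = 50.2/5 = 10.04.
For a Normal prior and Normal likelihood with known variance, the posterior is Normal; its mode equals its mean, the precision-weighted average.
Prior precision 1/σ₀² = 1/9; data precision n/σ² = 5/9.
μ̂ = ((1/9)·10 + (5/9)·10.04) / (1/9 + 5/9) = (301/45)/(2/3) = 301/30 ≈ 10.033.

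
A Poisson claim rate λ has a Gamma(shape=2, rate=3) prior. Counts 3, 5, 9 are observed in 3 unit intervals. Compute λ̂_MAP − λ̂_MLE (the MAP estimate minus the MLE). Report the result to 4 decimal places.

MAP − MLE = -2.6667

Σxᵢ = 17. Posterior is Gamma(19, 6); MAP = (19−1)/6 = 18/6 ≈ 3.00000.
MLE = x̄ = 17/3 ≈ 5.66667.
Difference = 18/6 − 17/3 = -8/3 ≈ -2.6667.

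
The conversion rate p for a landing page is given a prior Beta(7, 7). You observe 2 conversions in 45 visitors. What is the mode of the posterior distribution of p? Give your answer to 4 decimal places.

Prior: Beta(7, 7).
Data: 2 successes in 45 trials. The binomial likelihood contributes p^2(1−p)^43, so the posterior is Beta(7+2, 7+43) = Beta(9, 50).
For Beta(a, b) with a, b > 1 the mode is (a−1)/(a+b−2) = 8/57 ≈ 0.1404.

p̂_MAP = 0.1404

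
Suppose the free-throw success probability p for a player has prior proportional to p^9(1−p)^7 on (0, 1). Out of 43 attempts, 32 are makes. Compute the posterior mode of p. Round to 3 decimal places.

The prior density ∝ p^9(1−p)^7 is the kernel of Beta(10, 8).
Data: 32 successes in 43 trials. The binomial likelihood contributes p^32(1−p)^11, so the posterior is Beta(10+32, 8+11) = Beta(42, 19).
For Beta(a, b) with a, b > 1 the mode is (a−1)/(a+b−2) = 41/59 ≈ 0.695.

p̂_MAP = 0.695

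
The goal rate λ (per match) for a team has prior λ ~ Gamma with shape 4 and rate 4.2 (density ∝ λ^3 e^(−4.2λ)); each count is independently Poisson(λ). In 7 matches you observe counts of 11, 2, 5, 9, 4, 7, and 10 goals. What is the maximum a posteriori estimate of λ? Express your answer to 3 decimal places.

Σxᵢ = 11+2+5+9+4+7+10 = 48, with n = 7.
Posterior ∝ λ^3e^(−4.2λ) · λ^48e^(−7λ) = λ^51e^(−11.2λ), i.e. Gamma(shape=52, rate=11.2).
The mode of a Gamma(a, b) with a ≥ 1 (shape–rate) is (a−1)/b = 51/11.2 ≈ 4.554.

λ̂_MAP = 4.554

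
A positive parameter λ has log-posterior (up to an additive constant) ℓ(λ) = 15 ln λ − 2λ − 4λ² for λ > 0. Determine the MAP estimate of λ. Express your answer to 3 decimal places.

λ̂_MAP = 1.250

ℓ'(λ) = 15/λ − 2 − 8λ. Setting this to zero and multiplying by λ: 8λ² + 2λ − 15 = 0.
λ = (−2 + √(2² + 4·8·15)) / (2·8) = (−2 + √484) / 16 = (−2 + 22)/16 = 5/4.
ℓ''(λ) = −15/λ² − 8 < 0, confirming a maximum.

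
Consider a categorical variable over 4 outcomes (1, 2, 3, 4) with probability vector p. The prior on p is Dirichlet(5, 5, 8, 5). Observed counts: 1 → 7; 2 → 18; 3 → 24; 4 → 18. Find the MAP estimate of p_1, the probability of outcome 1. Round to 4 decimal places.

MAP estimate: 0.1279

The posterior is Dirichlet(αᵢ + nᵢ) = Dirichlet(12, 23, 32, 23).
For a Dirichlet(a₁,…,a_K) with all aᵢ > 1, the mode has j-th component (aⱼ − 1)/(Σaᵢ − K).
Here Σaᵢ = 90 and K = 4, so p_1 = (12 − 1)/(90 − 4) = 11/86 ≈ 0.1279.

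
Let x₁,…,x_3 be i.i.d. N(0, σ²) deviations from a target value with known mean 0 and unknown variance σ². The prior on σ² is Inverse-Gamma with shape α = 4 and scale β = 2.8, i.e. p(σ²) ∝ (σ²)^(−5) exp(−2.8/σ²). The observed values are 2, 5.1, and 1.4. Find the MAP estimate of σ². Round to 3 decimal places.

Sum of squared deviations about the known mean: SS = (2−0)² + (5.1−0)² + (1.4−0)² = 31.97.
The Normal likelihood contributes (σ²)^(−n/2) exp(−SS/(2σ²)), so the posterior is Inverse-Gamma(α + n/2, β + SS/2) = Inverse-Gamma(5.5, 18.785).
The mode of Inverse-Gamma(a, b) is b/(a+1) = 18.785/6.5 ≈ 2.890.

σ̂²_MAP = 2.890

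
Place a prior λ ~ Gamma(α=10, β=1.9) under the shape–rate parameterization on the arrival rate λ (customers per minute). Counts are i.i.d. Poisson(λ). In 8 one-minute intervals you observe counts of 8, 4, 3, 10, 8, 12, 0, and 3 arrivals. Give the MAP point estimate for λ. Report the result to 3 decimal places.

Σxᵢ = 8+4+3+10+8+12+0+3 = 48, with n = 8.
Posterior ∝ λ^9e^(−1.9λ) · λ^48e^(−8λ) = λ^57e^(−9.9λ), i.e. Gamma(shape=58, rate=9.9).
The mode of a Gamma(a, b) with a ≥ 1 (shape–rate) is (a−1)/b = 57/9.9 ≈ 5.758.

λ̂_MAP = 5.758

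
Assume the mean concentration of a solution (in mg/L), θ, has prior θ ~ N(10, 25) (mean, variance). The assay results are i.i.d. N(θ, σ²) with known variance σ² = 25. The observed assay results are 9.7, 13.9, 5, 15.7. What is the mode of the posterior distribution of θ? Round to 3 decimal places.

n = 4; x̄ = (9.7 + 13.9 + 5 + 15.7)/4 = 44.3/4 = 11.075.
For a Normal prior and Normal likelihood with known variance, the posterior is Normal; its mode equals its mean, the precision-weighted average.
Prior precision 1/σ₀² = 1/25 = 0.04; data precision n/σ² = 4/25 = 0.16.
θ̂ = (0.04·10 + 0.16·11.075) / (0.04 + 0.16) = 2.172/0.2 = 10.860.

θ̂_MAP = 10.860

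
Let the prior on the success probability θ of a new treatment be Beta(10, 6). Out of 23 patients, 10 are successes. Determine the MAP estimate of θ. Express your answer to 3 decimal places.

Prior: Beta(10, 6).
Data: 10 successes in 23 trials. The binomial likelihood contributes θ^10(1−θ)^13, so the posterior is Beta(10+10, 6+13) = Beta(20, 19).
For Beta(a, b) with a, b > 1 the mode is (a−1)/(a+b−2) = 19/37 ≈ 0.514.

θ̂_MAP = 0.514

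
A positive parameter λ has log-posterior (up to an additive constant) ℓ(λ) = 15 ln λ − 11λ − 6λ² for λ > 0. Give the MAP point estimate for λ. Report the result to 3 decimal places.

λ̂_MAP = 0.750

ℓ'(λ) = 15/λ − 11 − 12λ. Setting this to zero and multiplying by λ: 12λ² + 11λ − 15 = 0.
λ = (−11 + √(11² + 4·12·15)) / (2·12) = (−11 + √841) / 24 = (−11 + 29)/24 = 3/4.
ℓ''(λ) = −15/λ² − 12 < 0, confirming a maximum.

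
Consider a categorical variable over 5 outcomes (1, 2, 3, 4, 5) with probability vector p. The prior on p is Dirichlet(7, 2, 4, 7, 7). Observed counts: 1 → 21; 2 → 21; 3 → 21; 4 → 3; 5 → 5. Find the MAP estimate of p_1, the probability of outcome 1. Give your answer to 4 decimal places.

MAP estimate: 0.2903

The posterior is Dirichlet(αᵢ + nᵢ) = Dirichlet(28, 23, 25, 10, 12).
For a Dirichlet(a₁,…,a_K) with all aᵢ > 1, the mode has j-th component (aⱼ − 1)/(Σaᵢ − K).
Here Σaᵢ = 98 and K = 5, so p_1 = (28 − 1)/(98 − 5) = 27/93 ≈ 0.2903.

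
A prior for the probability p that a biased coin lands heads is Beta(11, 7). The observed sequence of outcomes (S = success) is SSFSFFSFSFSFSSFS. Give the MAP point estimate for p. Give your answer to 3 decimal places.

p̂_MAP = 0.594

Prior: Beta(11, 7).
Data: 9 successes in 16 trials (from the sequence). The binomial likelihood contributes p^9(1−p)^7, so the posterior is Beta(11+9, 7+7) = Beta(20, 14).
For Beta(a, b) with a, b > 1 the mode is (a−1)/(a+b−2) = 19/32 ≈ 0.594.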